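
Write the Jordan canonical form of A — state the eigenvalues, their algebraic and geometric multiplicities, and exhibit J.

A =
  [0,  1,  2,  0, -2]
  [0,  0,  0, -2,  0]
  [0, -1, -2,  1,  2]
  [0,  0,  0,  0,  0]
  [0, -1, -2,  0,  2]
J_2(0) ⊕ J_2(0) ⊕ J_1(0)

The characteristic polynomial is
  det(x·I − A) = x^5

Eigenvalues and multiplicities (the geometric multiplicity of λ is n − rank(A − λI), which equals the number of Jordan blocks for λ):
  λ = 0: algebraic multiplicity = 5, geometric multiplicity = 3

Determining the block sizes for each eigenvalue:
  λ = 0: with am = 5 and gm = 3, the partition is not yet determined (e.g. several partitions of 5 into 3 parts exist). Let N = A − (0)·I. Computing rank(N^1) = 2, rank(N^2) = 0; the number of blocks of size ≥ j is rank(N^{j−1}) − rank(N^j), giving [3, 2]. So we have 2 block(s) of size 2, 1 block(s) of size 1 → block sizes [2, 2, 1]

Assembling the blocks gives a Jordan form
J =
  [0, 1, 0, 0, 0]
  [0, 0, 0, 0, 0]
  [0, 0, 0, 1, 0]
  [0, 0, 0, 0, 0]
  [0, 0, 0, 0, 0]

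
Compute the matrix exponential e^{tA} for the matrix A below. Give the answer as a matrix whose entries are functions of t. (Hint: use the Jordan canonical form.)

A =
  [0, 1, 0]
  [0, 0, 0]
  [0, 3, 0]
e^{tA} =
  [1, t, 0]
  [0, 1, 0]
  [0, 3*t, 1]

Strategy: write A = P · J · P⁻¹ where J is a Jordan canonical form, so e^{tA} = P · e^{tJ} · P⁻¹, and e^{tJ} can be computed block-by-block.

A has Jordan form
J =
  [0, 1, 0]
  [0, 0, 0]
  [0, 0, 0]
(up to reordering of blocks).

Per-block formulas:
  For a 2×2 Jordan block J_2(0): exp(t · J_2(0)) = e^(0t)·(I + t·N), where N is the 2×2 nilpotent shift.
  For a 1×1 block at λ = 0: exp(t · [0]) = [e^(0t)].

After assembling e^{tJ} and conjugating by P, we get:

e^{tA} =
  [1, t, 0]
  [0, 1, 0]
  [0, 3*t, 1]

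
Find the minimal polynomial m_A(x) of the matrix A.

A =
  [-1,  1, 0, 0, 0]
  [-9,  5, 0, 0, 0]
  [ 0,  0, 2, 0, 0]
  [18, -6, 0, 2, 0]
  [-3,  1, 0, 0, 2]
x^2 - 4*x + 4

The characteristic polynomial is χ_A(x) = (x - 2)^5, so the eigenvalues are known. The minimal polynomial is
  m_A(x) = Π_λ (x − λ)^{k_λ}
where k_λ is the size of the *largest* Jordan block for λ (equivalently, the smallest k with (A − λI)^k v = 0 for every generalised eigenvector v of λ).

  λ = 2: largest Jordan block has size 2, contributing (x − 2)^2

So m_A(x) = (x - 2)^2 = x^2 - 4*x + 4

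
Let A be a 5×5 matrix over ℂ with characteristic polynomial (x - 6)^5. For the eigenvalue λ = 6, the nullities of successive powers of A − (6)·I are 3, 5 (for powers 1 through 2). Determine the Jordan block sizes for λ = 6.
Block sizes for λ = 6: [2, 2, 1]

From the dimensions of kernels of powers, the number of Jordan blocks of size at least j is d_j − d_{j−1} where d_j = dim ker(N^j) (with d_0 = 0). Computing the differences gives [3, 2].
The number of blocks of size exactly k is (#blocks of size ≥ k) − (#blocks of size ≥ k + 1), so the partition is: 1 block(s) of size 1, 2 block(s) of size 2.
In nonincreasing order the block sizes are [2, 2, 1].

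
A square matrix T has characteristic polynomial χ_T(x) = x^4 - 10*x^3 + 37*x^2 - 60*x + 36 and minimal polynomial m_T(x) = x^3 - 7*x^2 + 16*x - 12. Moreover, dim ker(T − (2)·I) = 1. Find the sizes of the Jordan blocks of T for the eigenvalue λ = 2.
Block sizes for λ = 2: [2]

Step 1 — from the characteristic polynomial, algebraic multiplicity of λ = 2 is 2. From dim ker(T − (2)·I) = 1, there are exactly 1 Jordan blocks for λ = 2.
Step 2 — from the minimal polynomial, the factor (x − 2)^2 tells us the largest block for λ = 2 has size 2.
Step 3 — with total size 2, 1 blocks, and largest block 2, the block sizes (in nonincreasing order) are [2].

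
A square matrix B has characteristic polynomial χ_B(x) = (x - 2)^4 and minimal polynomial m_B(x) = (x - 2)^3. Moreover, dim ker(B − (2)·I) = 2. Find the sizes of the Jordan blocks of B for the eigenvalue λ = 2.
Block sizes for λ = 2: [3, 1]

Step 1 — from the characteristic polynomial, algebraic multiplicity of λ = 2 is 4. From dim ker(B − (2)·I) = 2, there are exactly 2 Jordan blocks for λ = 2.
Step 2 — from the minimal polynomial, the factor (x − 2)^3 tells us the largest block for λ = 2 has size 3.
Step 3 — with total size 4, 2 blocks, and largest block 3, the block sizes (in nonincreasing order) are [3, 1].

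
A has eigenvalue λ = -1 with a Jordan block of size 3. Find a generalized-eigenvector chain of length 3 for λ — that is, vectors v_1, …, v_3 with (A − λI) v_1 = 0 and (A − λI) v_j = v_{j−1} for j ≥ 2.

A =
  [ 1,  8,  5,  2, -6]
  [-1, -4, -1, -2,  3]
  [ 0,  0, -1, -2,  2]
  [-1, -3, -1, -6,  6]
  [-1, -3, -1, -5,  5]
A Jordan chain for λ = -1 of length 3:
v_1 = (4, -2, 0, -2, -2)ᵀ
v_2 = (8, -3, 0, -3, -3)ᵀ
v_3 = (0, 1, 0, 0, 0)ᵀ

Let N = A − (-1)·I. We want v_3 with N^3 v_3 = 0 but N^2 v_3 ≠ 0; then v_{j-1} := N · v_j for j = 3, …, 2.

Pick v_3 = (0, 1, 0, 0, 0)ᵀ.
Then v_2 = N · v_3 = (8, -3, 0, -3, -3)ᵀ.
Then v_1 = N · v_2 = (4, -2, 0, -2, -2)ᵀ.

Sanity check: (A − (-1)·I) v_1 = (0, 0, 0, 0, 0)ᵀ = 0. ✓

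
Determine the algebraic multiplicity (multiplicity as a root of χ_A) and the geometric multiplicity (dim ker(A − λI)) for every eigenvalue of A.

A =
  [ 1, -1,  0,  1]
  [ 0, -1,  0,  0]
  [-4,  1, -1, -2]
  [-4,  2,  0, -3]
λ = -1: alg = 4, geom = 2

Step 1 — factor the characteristic polynomial to read off the algebraic multiplicities:
  χ_A(x) = (x + 1)^4

Step 2 — compute geometric multiplicities via the rank-nullity identity g(λ) = n − rank(A − λI):
  rank(A − (-1)·I) = 2, so dim ker(A − (-1)·I) = n − 2 = 2

Summary:
  λ = -1: algebraic multiplicity = 4, geometric multiplicity = 2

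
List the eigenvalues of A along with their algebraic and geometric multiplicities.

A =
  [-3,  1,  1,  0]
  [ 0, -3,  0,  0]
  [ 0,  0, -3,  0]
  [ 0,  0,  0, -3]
λ = -3: alg = 4, geom = 3

Step 1 — factor the characteristic polynomial to read off the algebraic multiplicities:
  χ_A(x) = (x + 3)^4

Step 2 — compute geometric multiplicities via the rank-nullity identity g(λ) = n − rank(A − λI):
  rank(A − (-3)·I) = 1, so dim ker(A − (-3)·I) = n − 1 = 3

Summary:
  λ = -3: algebraic multiplicity = 4, geometric multiplicity = 3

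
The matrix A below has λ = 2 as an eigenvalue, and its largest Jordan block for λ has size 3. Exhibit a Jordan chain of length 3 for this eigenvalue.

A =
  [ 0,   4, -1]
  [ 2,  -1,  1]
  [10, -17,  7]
A Jordan chain for λ = 2 of length 3:
v_1 = (2, 0, -4)ᵀ
v_2 = (-2, 2, 10)ᵀ
v_3 = (1, 0, 0)ᵀ

Let N = A − (2)·I. We want v_3 with N^3 v_3 = 0 but N^2 v_3 ≠ 0; then v_{j-1} := N · v_j for j = 3, …, 2.

Pick v_3 = (1, 0, 0)ᵀ.
Then v_2 = N · v_3 = (-2, 2, 10)ᵀ.
Then v_1 = N · v_2 = (2, 0, -4)ᵀ.

Sanity check: (A − (2)·I) v_1 = (0, 0, 0)ᵀ = 0. ✓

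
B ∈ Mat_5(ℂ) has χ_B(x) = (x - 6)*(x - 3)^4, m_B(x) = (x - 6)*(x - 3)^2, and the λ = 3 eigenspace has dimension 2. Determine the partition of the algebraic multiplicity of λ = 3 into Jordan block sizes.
Block sizes for λ = 3: [2, 2]

Step 1 — from the characteristic polynomial, algebraic multiplicity of λ = 3 is 4. From dim ker(B − (3)·I) = 2, there are exactly 2 Jordan blocks for λ = 3.
Step 2 — from the minimal polynomial, the factor (x − 3)^2 tells us the largest block for λ = 3 has size 2.
Step 3 — with total size 4, 2 blocks, and largest block 2, the block sizes (in nonincreasing order) are [2, 2].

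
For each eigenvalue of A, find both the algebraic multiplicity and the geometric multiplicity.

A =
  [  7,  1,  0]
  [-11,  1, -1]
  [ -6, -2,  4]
λ = 4: alg = 3, geom = 1

Step 1 — factor the characteristic polynomial to read off the algebraic multiplicities:
  χ_A(x) = (x - 4)^3

Step 2 — compute geometric multiplicities via the rank-nullity identity g(λ) = n − rank(A − λI):
  rank(A − (4)·I) = 2, so dim ker(A − (4)·I) = n − 2 = 1

Summary:
  λ = 4: algebraic multiplicity = 3, geometric multiplicity = 1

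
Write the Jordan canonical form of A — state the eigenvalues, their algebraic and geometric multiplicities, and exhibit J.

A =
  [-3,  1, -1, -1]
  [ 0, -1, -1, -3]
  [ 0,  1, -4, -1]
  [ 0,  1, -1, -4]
J_3(-3) ⊕ J_1(-3)

The characteristic polynomial is
  det(x·I − A) = x^4 + 12*x^3 + 54*x^2 + 108*x + 81 = (x + 3)^4

Eigenvalues and multiplicities (the geometric multiplicity of λ is n − rank(A − λI), which equals the number of Jordan blocks for λ):
  λ = -3: algebraic multiplicity = 4, geometric multiplicity = 2

Determining the block sizes for each eigenvalue:
  λ = -3: with am = 4 and gm = 2, the partition is not yet determined (e.g. several partitions of 4 into 2 parts exist). Let N = A − (-3)·I. Computing rank(N^1) = 2, rank(N^2) = 1, rank(N^3) = 0; the number of blocks of size ≥ j is rank(N^{j−1}) − rank(N^j), giving [2, 1, 1]. So we have 1 block(s) of size 3, 1 block(s) of size 1 → block sizes [3, 1]

Assembling the blocks gives a Jordan form
J =
  [-3,  1,  0,  0]
  [ 0, -3,  1,  0]
  [ 0,  0, -3,  0]
  [ 0,  0,  0, -3]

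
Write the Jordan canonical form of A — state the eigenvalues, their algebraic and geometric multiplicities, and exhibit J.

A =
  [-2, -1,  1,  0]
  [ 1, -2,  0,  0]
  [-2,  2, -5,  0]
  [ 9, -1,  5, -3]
J_3(-3) ⊕ J_1(-3)

The characteristic polynomial is
  det(x·I − A) = x^4 + 12*x^3 + 54*x^2 + 108*x + 81 = (x + 3)^4

Eigenvalues and multiplicities (the geometric multiplicity of λ is n − rank(A − λI), which equals the number of Jordan blocks for λ):
  λ = -3: algebraic multiplicity = 4, geometric multiplicity = 2

Determining the block sizes for each eigenvalue:
  λ = -3: with am = 4 and gm = 2, the partition is not yet determined (e.g. several partitions of 4 into 2 parts exist). Let N = A − (-3)·I. Computing rank(N^1) = 2, rank(N^2) = 1, rank(N^3) = 0; the number of blocks of size ≥ j is rank(N^{j−1}) − rank(N^j), giving [2, 1, 1]. So we have 1 block(s) of size 3, 1 block(s) of size 1 → block sizes [3, 1]

Assembling the blocks gives a Jordan form
J =
  [-3,  1,  0,  0]
  [ 0, -3,  1,  0]
  [ 0,  0, -3,  0]
  [ 0,  0,  0, -3]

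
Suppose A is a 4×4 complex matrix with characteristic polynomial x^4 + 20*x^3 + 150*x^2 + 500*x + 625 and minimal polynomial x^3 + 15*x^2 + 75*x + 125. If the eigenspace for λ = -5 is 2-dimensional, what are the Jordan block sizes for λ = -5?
Block sizes for λ = -5: [3, 1]

Step 1 — from the characteristic polynomial, algebraic multiplicity of λ = -5 is 4. From dim ker(A − (-5)·I) = 2, there are exactly 2 Jordan blocks for λ = -5.
Step 2 — from the minimal polynomial, the factor (x + 5)^3 tells us the largest block for λ = -5 has size 3.
Step 3 — with total size 4, 2 blocks, and largest block 3, the block sizes (in nonincreasing order) are [3, 1].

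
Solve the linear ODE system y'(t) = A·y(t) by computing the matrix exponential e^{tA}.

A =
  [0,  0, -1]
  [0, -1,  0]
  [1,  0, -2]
e^{tA} =
  [t*exp(-t) + exp(-t), 0, -t*exp(-t)]
  [0, exp(-t), 0]
  [t*exp(-t), 0, -t*exp(-t) + exp(-t)]

Strategy: write A = P · J · P⁻¹ where J is a Jordan canonical form, so e^{tA} = P · e^{tJ} · P⁻¹, and e^{tJ} can be computed block-by-block.

A has Jordan form
J =
  [-1,  1,  0]
  [ 0, -1,  0]
  [ 0,  0, -1]
(up to reordering of blocks).

Per-block formulas:
  For a 2×2 Jordan block J_2(-1): exp(t · J_2(-1)) = e^(-1t)·(I + t·N), where N is the 2×2 nilpotent shift.
  For a 1×1 block at λ = -1: exp(t · [-1]) = [e^(-1t)].

After assembling e^{tJ} and conjugating by P, we get:

e^{tA} =
  [t*exp(-t) + exp(-t), 0, -t*exp(-t)]
  [0, exp(-t), 0]
  [t*exp(-t), 0, -t*exp(-t) + exp(-t)]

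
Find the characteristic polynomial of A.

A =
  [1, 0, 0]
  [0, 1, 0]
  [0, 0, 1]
x^3 - 3*x^2 + 3*x - 1

Expanding det(x·I − A) (e.g. by cofactor expansion or by noting that A is similar to its Jordan form J, which has the same characteristic polynomial as A) gives
  χ_A(x) = x^3 - 3*x^2 + 3*x - 1
which factors as (x - 1)^3. The eigenvalues (with algebraic multiplicities) are λ = 1 with multiplicity 3.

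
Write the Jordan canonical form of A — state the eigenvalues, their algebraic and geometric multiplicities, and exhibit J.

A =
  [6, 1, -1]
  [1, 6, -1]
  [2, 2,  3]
J_2(5) ⊕ J_1(5)

The characteristic polynomial is
  det(x·I − A) = x^3 - 15*x^2 + 75*x - 125 = (x - 5)^3

Eigenvalues and multiplicities (the geometric multiplicity of λ is n − rank(A − λI), which equals the number of Jordan blocks for λ):
  λ = 5: algebraic multiplicity = 3, geometric multiplicity = 2

Determining the block sizes for each eigenvalue:
  λ = 5: 2 blocks summing to 3 forces exactly one block of size 2 and the rest size 1 → block sizes [2, 1]

Assembling the blocks gives a Jordan form
J =
  [5, 1, 0]
  [0, 5, 0]
  [0, 0, 5]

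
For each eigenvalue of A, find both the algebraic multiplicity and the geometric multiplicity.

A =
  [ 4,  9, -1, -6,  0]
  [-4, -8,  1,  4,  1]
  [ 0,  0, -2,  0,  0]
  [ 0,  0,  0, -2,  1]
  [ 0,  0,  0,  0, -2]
λ = -2: alg = 5, geom = 2

Step 1 — factor the characteristic polynomial to read off the algebraic multiplicities:
  χ_A(x) = (x + 2)^5

Step 2 — compute geometric multiplicities via the rank-nullity identity g(λ) = n − rank(A − λI):
  rank(A − (-2)·I) = 3, so dim ker(A − (-2)·I) = n − 3 = 2

Summary:
  λ = -2: algebraic multiplicity = 5, geometric multiplicity = 2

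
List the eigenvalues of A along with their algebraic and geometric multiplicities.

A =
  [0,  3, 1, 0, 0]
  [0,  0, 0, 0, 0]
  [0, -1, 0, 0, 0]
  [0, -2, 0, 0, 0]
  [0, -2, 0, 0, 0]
λ = 0: alg = 5, geom = 3

Step 1 — factor the characteristic polynomial to read off the algebraic multiplicities:
  χ_A(x) = x^5

Step 2 — compute geometric multiplicities via the rank-nullity identity g(λ) = n − rank(A − λI):
  rank(A − (0)·I) = 2, so dim ker(A − (0)·I) = n − 2 = 3

Summary:
  λ = 0: algebraic multiplicity = 5, geometric multiplicity = 3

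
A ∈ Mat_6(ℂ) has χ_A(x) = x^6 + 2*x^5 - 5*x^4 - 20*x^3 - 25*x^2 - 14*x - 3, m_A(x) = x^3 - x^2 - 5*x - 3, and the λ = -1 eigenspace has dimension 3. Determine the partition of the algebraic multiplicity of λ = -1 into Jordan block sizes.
Block sizes for λ = -1: [2, 2, 1]

Step 1 — from the characteristic polynomial, algebraic multiplicity of λ = -1 is 5. From dim ker(A − (-1)·I) = 3, there are exactly 3 Jordan blocks for λ = -1.
Step 2 — from the minimal polynomial, the factor (x + 1)^2 tells us the largest block for λ = -1 has size 2.
Step 3 — with total size 5, 3 blocks, and largest block 2, the block sizes (in nonincreasing order) are [2, 2, 1].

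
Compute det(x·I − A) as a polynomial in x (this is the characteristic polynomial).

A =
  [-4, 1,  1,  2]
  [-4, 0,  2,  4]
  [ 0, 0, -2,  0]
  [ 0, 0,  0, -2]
x^4 + 8*x^3 + 24*x^2 + 32*x + 16

Expanding det(x·I − A) (e.g. by cofactor expansion or by noting that A is similar to its Jordan form J, which has the same characteristic polynomial as A) gives
  χ_A(x) = x^4 + 8*x^3 + 24*x^2 + 32*x + 16
which factors as (x + 2)^4. The eigenvalues (with algebraic multiplicities) are λ = -2 with multiplicity 4.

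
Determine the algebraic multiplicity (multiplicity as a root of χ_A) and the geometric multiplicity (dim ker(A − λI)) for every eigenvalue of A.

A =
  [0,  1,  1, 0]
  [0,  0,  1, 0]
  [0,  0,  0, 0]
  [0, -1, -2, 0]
λ = 0: alg = 4, geom = 2

Step 1 — factor the characteristic polynomial to read off the algebraic multiplicities:
  χ_A(x) = x^4

Step 2 — compute geometric multiplicities via the rank-nullity identity g(λ) = n − rank(A − λI):
  rank(A − (0)·I) = 2, so dim ker(A − (0)·I) = n − 2 = 2

Summary:
  λ = 0: algebraic multiplicity = 4, geometric multiplicity = 2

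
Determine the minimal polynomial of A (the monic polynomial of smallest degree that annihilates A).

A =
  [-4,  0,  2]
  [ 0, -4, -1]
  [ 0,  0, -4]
x^2 + 8*x + 16

The characteristic polynomial is χ_A(x) = (x + 4)^3, so the eigenvalues are known. The minimal polynomial is
  m_A(x) = Π_λ (x − λ)^{k_λ}
where k_λ is the size of the *largest* Jordan block for λ (equivalently, the smallest k with (A − λI)^k v = 0 for every generalised eigenvector v of λ).

  λ = -4: largest Jordan block has size 2, contributing (x + 4)^2

So m_A(x) = (x + 4)^2 = x^2 + 8*x + 16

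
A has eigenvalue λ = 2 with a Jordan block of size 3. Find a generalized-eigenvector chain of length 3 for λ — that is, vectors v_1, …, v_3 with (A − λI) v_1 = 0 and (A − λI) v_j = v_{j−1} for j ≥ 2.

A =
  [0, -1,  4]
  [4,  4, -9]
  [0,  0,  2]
A Jordan chain for λ = 2 of length 3:
v_1 = (1, -2, 0)ᵀ
v_2 = (4, -9, 0)ᵀ
v_3 = (0, 0, 1)ᵀ

Let N = A − (2)·I. We want v_3 with N^3 v_3 = 0 but N^2 v_3 ≠ 0; then v_{j-1} := N · v_j for j = 3, …, 2.

Pick v_3 = (0, 0, 1)ᵀ.
Then v_2 = N · v_3 = (4, -9, 0)ᵀ.
Then v_1 = N · v_2 = (1, -2, 0)ᵀ.

Sanity check: (A − (2)·I) v_1 = (0, 0, 0)ᵀ = 0. ✓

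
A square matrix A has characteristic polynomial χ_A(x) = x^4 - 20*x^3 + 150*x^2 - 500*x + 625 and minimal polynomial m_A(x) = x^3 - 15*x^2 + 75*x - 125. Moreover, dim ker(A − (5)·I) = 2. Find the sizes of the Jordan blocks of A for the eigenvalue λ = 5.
Block sizes for λ = 5: [3, 1]

Step 1 — from the characteristic polynomial, algebraic multiplicity of λ = 5 is 4. From dim ker(A − (5)·I) = 2, there are exactly 2 Jordan blocks for λ = 5.
Step 2 — from the minimal polynomial, the factor (x − 5)^3 tells us the largest block for λ = 5 has size 3.
Step 3 — with total size 4, 2 blocks, and largest block 3, the block sizes (in nonincreasing order) are [3, 1].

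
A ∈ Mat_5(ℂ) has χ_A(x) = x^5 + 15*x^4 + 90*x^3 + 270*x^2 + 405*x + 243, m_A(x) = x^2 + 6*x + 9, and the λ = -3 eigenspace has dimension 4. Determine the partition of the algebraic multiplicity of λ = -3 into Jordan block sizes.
Block sizes for λ = -3: [2, 1, 1, 1]

Step 1 — from the characteristic polynomial, algebraic multiplicity of λ = -3 is 5. From dim ker(A − (-3)·I) = 4, there are exactly 4 Jordan blocks for λ = -3.
Step 2 — from the minimal polynomial, the factor (x + 3)^2 tells us the largest block for λ = -3 has size 2.
Step 3 — with total size 5, 4 blocks, and largest block 2, the block sizes (in nonincreasing order) are [2, 1, 1, 1].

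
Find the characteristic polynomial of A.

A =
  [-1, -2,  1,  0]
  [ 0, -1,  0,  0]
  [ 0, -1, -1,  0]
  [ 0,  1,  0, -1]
x^4 + 4*x^3 + 6*x^2 + 4*x + 1

Expanding det(x·I − A) (e.g. by cofactor expansion or by noting that A is similar to its Jordan form J, which has the same characteristic polynomial as A) gives
  χ_A(x) = x^4 + 4*x^3 + 6*x^2 + 4*x + 1
which factors as (x + 1)^4. The eigenvalues (with algebraic multiplicities) are λ = -1 with multiplicity 4.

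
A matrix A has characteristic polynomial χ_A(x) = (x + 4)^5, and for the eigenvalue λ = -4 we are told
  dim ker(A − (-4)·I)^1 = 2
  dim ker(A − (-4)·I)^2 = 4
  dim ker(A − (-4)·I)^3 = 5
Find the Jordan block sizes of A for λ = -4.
Block sizes for λ = -4: [3, 2]

From the dimensions of kernels of powers, the number of Jordan blocks of size at least j is d_j − d_{j−1} where d_j = dim ker(N^j) (with d_0 = 0). Computing the differences gives [2, 2, 1].
The number of blocks of size exactly k is (#blocks of size ≥ k) − (#blocks of size ≥ k + 1), so the partition is: 1 block(s) of size 2, 1 block(s) of size 3.
In nonincreasing order the block sizes are [3, 2].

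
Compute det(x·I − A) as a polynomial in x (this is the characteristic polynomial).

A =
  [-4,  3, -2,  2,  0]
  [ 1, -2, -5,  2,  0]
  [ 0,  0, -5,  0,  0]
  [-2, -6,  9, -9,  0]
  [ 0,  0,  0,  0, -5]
x^5 + 25*x^4 + 250*x^3 + 1250*x^2 + 3125*x + 3125

Expanding det(x·I − A) (e.g. by cofactor expansion or by noting that A is similar to its Jordan form J, which has the same characteristic polynomial as A) gives
  χ_A(x) = x^5 + 25*x^4 + 250*x^3 + 1250*x^2 + 3125*x + 3125
which factors as (x + 5)^5. The eigenvalues (with algebraic multiplicities) are λ = -5 with multiplicity 5.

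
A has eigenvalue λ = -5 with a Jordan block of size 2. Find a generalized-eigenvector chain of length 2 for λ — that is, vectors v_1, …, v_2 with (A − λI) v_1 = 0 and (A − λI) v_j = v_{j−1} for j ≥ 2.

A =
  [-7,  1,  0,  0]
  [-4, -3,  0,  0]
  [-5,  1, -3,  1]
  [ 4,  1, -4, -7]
A Jordan chain for λ = -5 of length 2:
v_1 = (-2, -4, -5, 4)ᵀ
v_2 = (1, 0, 0, 0)ᵀ

Let N = A − (-5)·I. We want v_2 with N^2 v_2 = 0 but N^1 v_2 ≠ 0; then v_{j-1} := N · v_j for j = 2, …, 2.

Pick v_2 = (1, 0, 0, 0)ᵀ.
Then v_1 = N · v_2 = (-2, -4, -5, 4)ᵀ.

Sanity check: (A − (-5)·I) v_1 = (0, 0, 0, 0)ᵀ = 0. ✓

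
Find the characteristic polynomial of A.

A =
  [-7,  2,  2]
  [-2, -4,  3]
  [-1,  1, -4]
x^3 + 15*x^2 + 75*x + 125

Expanding det(x·I − A) (e.g. by cofactor expansion or by noting that A is similar to its Jordan form J, which has the same characteristic polynomial as A) gives
  χ_A(x) = x^3 + 15*x^2 + 75*x + 125
which factors as (x + 5)^3. The eigenvalues (with algebraic multiplicities) are λ = -5 with multiplicity 3.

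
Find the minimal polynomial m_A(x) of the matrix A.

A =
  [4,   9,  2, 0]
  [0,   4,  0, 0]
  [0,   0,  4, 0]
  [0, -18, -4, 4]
x^2 - 8*x + 16

The characteristic polynomial is χ_A(x) = (x - 4)^4, so the eigenvalues are known. The minimal polynomial is
  m_A(x) = Π_λ (x − λ)^{k_λ}
where k_λ is the size of the *largest* Jordan block for λ (equivalently, the smallest k with (A − λI)^k v = 0 for every generalised eigenvector v of λ).

  λ = 4: largest Jordan block has size 2, contributing (x − 4)^2

So m_A(x) = (x - 4)^2 = x^2 - 8*x + 16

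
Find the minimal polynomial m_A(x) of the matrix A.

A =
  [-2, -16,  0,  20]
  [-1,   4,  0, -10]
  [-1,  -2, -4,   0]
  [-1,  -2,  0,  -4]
x^3 + 2*x^2 - 32*x - 96

The characteristic polynomial is χ_A(x) = (x - 6)*(x + 4)^3, so the eigenvalues are known. The minimal polynomial is
  m_A(x) = Π_λ (x − λ)^{k_λ}
where k_λ is the size of the *largest* Jordan block for λ (equivalently, the smallest k with (A − λI)^k v = 0 for every generalised eigenvector v of λ).

  λ = -4: largest Jordan block has size 2, contributing (x + 4)^2
  λ = 6: largest Jordan block has size 1, contributing (x − 6)

So m_A(x) = (x - 6)*(x + 4)^2 = x^3 + 2*x^2 - 32*x - 96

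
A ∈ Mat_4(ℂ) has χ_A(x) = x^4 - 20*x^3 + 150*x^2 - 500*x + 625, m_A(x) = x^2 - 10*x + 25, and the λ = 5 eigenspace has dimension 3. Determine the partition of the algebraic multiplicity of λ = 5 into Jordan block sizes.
Block sizes for λ = 5: [2, 1, 1]

Step 1 — from the characteristic polynomial, algebraic multiplicity of λ = 5 is 4. From dim ker(A − (5)·I) = 3, there are exactly 3 Jordan blocks for λ = 5.
Step 2 — from the minimal polynomial, the factor (x − 5)^2 tells us the largest block for λ = 5 has size 2.
Step 3 — with total size 4, 3 blocks, and largest block 2, the block sizes (in nonincreasing order) are [2, 1, 1].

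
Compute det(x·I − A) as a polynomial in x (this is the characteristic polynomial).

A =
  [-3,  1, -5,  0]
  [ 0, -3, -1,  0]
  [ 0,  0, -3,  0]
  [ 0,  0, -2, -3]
x^4 + 12*x^3 + 54*x^2 + 108*x + 81

Expanding det(x·I − A) (e.g. by cofactor expansion or by noting that A is similar to its Jordan form J, which has the same characteristic polynomial as A) gives
  χ_A(x) = x^4 + 12*x^3 + 54*x^2 + 108*x + 81
which factors as (x + 3)^4. The eigenvalues (with algebraic multiplicities) are λ = -3 with multiplicity 4.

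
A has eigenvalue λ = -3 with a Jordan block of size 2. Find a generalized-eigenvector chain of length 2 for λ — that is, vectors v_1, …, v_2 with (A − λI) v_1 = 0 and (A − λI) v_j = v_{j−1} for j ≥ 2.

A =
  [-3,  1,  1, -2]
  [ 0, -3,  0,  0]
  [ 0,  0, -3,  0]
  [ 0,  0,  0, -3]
A Jordan chain for λ = -3 of length 2:
v_1 = (1, 0, 0, 0)ᵀ
v_2 = (0, 1, 0, 0)ᵀ

Let N = A − (-3)·I. We want v_2 with N^2 v_2 = 0 but N^1 v_2 ≠ 0; then v_{j-1} := N · v_j for j = 2, …, 2.

Pick v_2 = (0, 1, 0, 0)ᵀ.
Then v_1 = N · v_2 = (1, 0, 0, 0)ᵀ.

Sanity check: (A − (-3)·I) v_1 = (0, 0, 0, 0)ᵀ = 0. ✓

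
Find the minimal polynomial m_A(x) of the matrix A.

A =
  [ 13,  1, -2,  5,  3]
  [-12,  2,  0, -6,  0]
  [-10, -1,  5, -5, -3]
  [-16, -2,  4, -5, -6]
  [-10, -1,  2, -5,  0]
x^4 - 12*x^3 + 51*x^2 - 92*x + 60

The characteristic polynomial is χ_A(x) = (x - 5)*(x - 3)^2*(x - 2)^2, so the eigenvalues are known. The minimal polynomial is
  m_A(x) = Π_λ (x − λ)^{k_λ}
where k_λ is the size of the *largest* Jordan block for λ (equivalently, the smallest k with (A − λI)^k v = 0 for every generalised eigenvector v of λ).

  λ = 2: largest Jordan block has size 2, contributing (x − 2)^2
  λ = 3: largest Jordan block has size 1, contributing (x − 3)
  λ = 5: largest Jordan block has size 1, contributing (x − 5)

So m_A(x) = (x - 5)*(x - 3)*(x - 2)^2 = x^4 - 12*x^3 + 51*x^2 - 92*x + 60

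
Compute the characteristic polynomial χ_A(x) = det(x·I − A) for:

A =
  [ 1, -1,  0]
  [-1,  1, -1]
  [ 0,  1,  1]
x^3 - 3*x^2 + 3*x - 1

Expanding det(x·I − A) (e.g. by cofactor expansion or by noting that A is similar to its Jordan form J, which has the same characteristic polynomial as A) gives
  χ_A(x) = x^3 - 3*x^2 + 3*x - 1
which factors as (x - 1)^3. The eigenvalues (with algebraic multiplicities) are λ = 1 with multiplicity 3.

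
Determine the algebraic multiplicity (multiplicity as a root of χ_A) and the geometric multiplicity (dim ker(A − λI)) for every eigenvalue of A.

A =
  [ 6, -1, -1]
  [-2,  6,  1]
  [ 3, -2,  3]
λ = 5: alg = 3, geom = 1

Step 1 — factor the characteristic polynomial to read off the algebraic multiplicities:
  χ_A(x) = (x - 5)^3

Step 2 — compute geometric multiplicities via the rank-nullity identity g(λ) = n − rank(A − λI):
  rank(A − (5)·I) = 2, so dim ker(A − (5)·I) = n − 2 = 1

Summary:
  λ = 5: algebraic multiplicity = 3, geometric multiplicity = 1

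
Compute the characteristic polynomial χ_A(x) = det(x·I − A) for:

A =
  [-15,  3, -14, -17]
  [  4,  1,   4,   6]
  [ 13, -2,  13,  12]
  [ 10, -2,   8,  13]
x^4 - 12*x^3 + 54*x^2 - 108*x + 81

Expanding det(x·I − A) (e.g. by cofactor expansion or by noting that A is similar to its Jordan form J, which has the same characteristic polynomial as A) gives
  χ_A(x) = x^4 - 12*x^3 + 54*x^2 - 108*x + 81
which factors as (x - 3)^4. The eigenvalues (with algebraic multiplicities) are λ = 3 with multiplicity 4.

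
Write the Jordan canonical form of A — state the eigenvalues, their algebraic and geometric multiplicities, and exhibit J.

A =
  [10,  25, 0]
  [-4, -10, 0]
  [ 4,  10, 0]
J_2(0) ⊕ J_1(0)

The characteristic polynomial is
  det(x·I − A) = x^3

Eigenvalues and multiplicities (the geometric multiplicity of λ is n − rank(A − λI), which equals the number of Jordan blocks for λ):
  λ = 0: algebraic multiplicity = 3, geometric multiplicity = 2

Determining the block sizes for each eigenvalue:
  λ = 0: 2 blocks summing to 3 forces exactly one block of size 2 and the rest size 1 → block sizes [2, 1]

Assembling the blocks gives a Jordan form
J =
  [0, 1, 0]
  [0, 0, 0]
  [0, 0, 0]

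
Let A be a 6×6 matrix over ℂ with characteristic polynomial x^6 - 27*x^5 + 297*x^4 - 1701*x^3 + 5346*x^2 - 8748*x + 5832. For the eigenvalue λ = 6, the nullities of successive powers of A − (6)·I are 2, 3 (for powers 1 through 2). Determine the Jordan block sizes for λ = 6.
Block sizes for λ = 6: [2, 1]

From the dimensions of kernels of powers, the number of Jordan blocks of size at least j is d_j − d_{j−1} where d_j = dim ker(N^j) (with d_0 = 0). Computing the differences gives [2, 1].
The number of blocks of size exactly k is (#blocks of size ≥ k) − (#blocks of size ≥ k + 1), so the partition is: 1 block(s) of size 1, 1 block(s) of size 2.
In nonincreasing order the block sizes are [2, 1].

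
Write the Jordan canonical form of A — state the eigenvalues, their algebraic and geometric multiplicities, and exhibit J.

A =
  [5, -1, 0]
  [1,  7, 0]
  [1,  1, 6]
J_2(6) ⊕ J_1(6)

The characteristic polynomial is
  det(x·I − A) = x^3 - 18*x^2 + 108*x - 216 = (x - 6)^3

Eigenvalues and multiplicities (the geometric multiplicity of λ is n − rank(A − λI), which equals the number of Jordan blocks for λ):
  λ = 6: algebraic multiplicity = 3, geometric multiplicity = 2

Determining the block sizes for each eigenvalue:
  λ = 6: 2 blocks summing to 3 forces exactly one block of size 2 and the rest size 1 → block sizes [2, 1]

Assembling the blocks gives a Jordan form
J =
  [6, 1, 0]
  [0, 6, 0]
  [0, 0, 6]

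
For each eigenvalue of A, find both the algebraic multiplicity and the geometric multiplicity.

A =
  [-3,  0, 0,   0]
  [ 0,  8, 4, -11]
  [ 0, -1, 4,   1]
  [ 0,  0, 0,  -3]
λ = -3: alg = 2, geom = 2; λ = 6: alg = 2, geom = 1

Step 1 — factor the characteristic polynomial to read off the algebraic multiplicities:
  χ_A(x) = (x - 6)^2*(x + 3)^2

Step 2 — compute geometric multiplicities via the rank-nullity identity g(λ) = n − rank(A − λI):
  rank(A − (-3)·I) = 2, so dim ker(A − (-3)·I) = n − 2 = 2
  rank(A − (6)·I) = 3, so dim ker(A − (6)·I) = n − 3 = 1

Summary:
  λ = -3: algebraic multiplicity = 2, geometric multiplicity = 2
  λ = 6: algebraic multiplicity = 2, geometric multiplicity = 1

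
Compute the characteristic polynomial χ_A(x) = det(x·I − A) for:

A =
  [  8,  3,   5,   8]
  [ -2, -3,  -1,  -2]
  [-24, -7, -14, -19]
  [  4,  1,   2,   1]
x^4 + 8*x^3 + 24*x^2 + 32*x + 16

Expanding det(x·I − A) (e.g. by cofactor expansion or by noting that A is similar to its Jordan form J, which has the same characteristic polynomial as A) gives
  χ_A(x) = x^4 + 8*x^3 + 24*x^2 + 32*x + 16
which factors as (x + 2)^4. The eigenvalues (with algebraic multiplicities) are λ = -2 with multiplicity 4.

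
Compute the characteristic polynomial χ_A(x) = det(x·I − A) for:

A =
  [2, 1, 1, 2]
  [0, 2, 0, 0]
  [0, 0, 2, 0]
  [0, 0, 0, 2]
x^4 - 8*x^3 + 24*x^2 - 32*x + 16

Expanding det(x·I − A) (e.g. by cofactor expansion or by noting that A is similar to its Jordan form J, which has the same characteristic polynomial as A) gives
  χ_A(x) = x^4 - 8*x^3 + 24*x^2 - 32*x + 16
which factors as (x - 2)^4. The eigenvalues (with algebraic multiplicities) are λ = 2 with multiplicity 4.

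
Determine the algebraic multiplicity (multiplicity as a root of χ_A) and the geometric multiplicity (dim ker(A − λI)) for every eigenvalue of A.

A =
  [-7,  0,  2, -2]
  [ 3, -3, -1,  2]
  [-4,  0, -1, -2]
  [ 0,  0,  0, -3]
λ = -5: alg = 1, geom = 1; λ = -3: alg = 3, geom = 2

Step 1 — factor the characteristic polynomial to read off the algebraic multiplicities:
  χ_A(x) = (x + 3)^3*(x + 5)

Step 2 — compute geometric multiplicities via the rank-nullity identity g(λ) = n − rank(A − λI):
  rank(A − (-5)·I) = 3, so dim ker(A − (-5)·I) = n − 3 = 1
  rank(A − (-3)·I) = 2, so dim ker(A − (-3)·I) = n − 2 = 2

Summary:
  λ = -5: algebraic multiplicity = 1, geometric multiplicity = 1
  λ = -3: algebraic multiplicity = 3, geometric multiplicity = 2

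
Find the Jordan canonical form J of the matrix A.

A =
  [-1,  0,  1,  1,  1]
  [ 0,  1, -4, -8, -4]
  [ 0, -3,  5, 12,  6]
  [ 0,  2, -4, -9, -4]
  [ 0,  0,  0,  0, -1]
J_3(-1) ⊕ J_1(-1) ⊕ J_1(-1)

The characteristic polynomial is
  det(x·I − A) = x^5 + 5*x^4 + 10*x^3 + 10*x^2 + 5*x + 1 = (x + 1)^5

Eigenvalues and multiplicities (the geometric multiplicity of λ is n − rank(A − λI), which equals the number of Jordan blocks for λ):
  λ = -1: algebraic multiplicity = 5, geometric multiplicity = 3

Determining the block sizes for each eigenvalue:
  λ = -1: with am = 5 and gm = 3, the partition is not yet determined (e.g. several partitions of 5 into 3 parts exist). Let N = A − (-1)·I. Computing rank(N^1) = 2, rank(N^2) = 1, rank(N^3) = 0; the number of blocks of size ≥ j is rank(N^{j−1}) − rank(N^j), giving [3, 1, 1]. So we have 1 block(s) of size 3, 2 block(s) of size 1 → block sizes [3, 1, 1]

Assembling the blocks gives a Jordan form
J =
  [-1,  1,  0,  0,  0]
  [ 0, -1,  1,  0,  0]
  [ 0,  0, -1,  0,  0]
  [ 0,  0,  0, -1,  0]
  [ 0,  0,  0,  0, -1]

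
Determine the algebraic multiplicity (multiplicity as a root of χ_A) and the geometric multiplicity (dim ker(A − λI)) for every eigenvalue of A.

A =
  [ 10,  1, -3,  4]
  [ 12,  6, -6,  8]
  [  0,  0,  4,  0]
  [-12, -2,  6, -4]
λ = 4: alg = 4, geom = 3

Step 1 — factor the characteristic polynomial to read off the algebraic multiplicities:
  χ_A(x) = (x - 4)^4

Step 2 — compute geometric multiplicities via the rank-nullity identity g(λ) = n − rank(A − λI):
  rank(A − (4)·I) = 1, so dim ker(A − (4)·I) = n − 1 = 3

Summary:
  λ = 4: algebraic multiplicity = 4, geometric multiplicity = 3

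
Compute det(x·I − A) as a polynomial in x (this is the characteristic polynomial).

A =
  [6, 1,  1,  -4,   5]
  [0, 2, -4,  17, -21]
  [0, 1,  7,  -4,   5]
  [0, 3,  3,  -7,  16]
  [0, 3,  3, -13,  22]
x^5 - 30*x^4 + 360*x^3 - 2160*x^2 + 6480*x - 7776

Expanding det(x·I − A) (e.g. by cofactor expansion or by noting that A is similar to its Jordan form J, which has the same characteristic polynomial as A) gives
  χ_A(x) = x^5 - 30*x^4 + 360*x^3 - 2160*x^2 + 6480*x - 7776
which factors as (x - 6)^5. The eigenvalues (with algebraic multiplicities) are λ = 6 with multiplicity 5.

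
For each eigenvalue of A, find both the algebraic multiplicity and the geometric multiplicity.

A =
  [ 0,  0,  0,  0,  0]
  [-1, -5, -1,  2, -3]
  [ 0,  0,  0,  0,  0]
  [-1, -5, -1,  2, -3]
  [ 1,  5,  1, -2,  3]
λ = 0: alg = 5, geom = 4

Step 1 — factor the characteristic polynomial to read off the algebraic multiplicities:
  χ_A(x) = x^5

Step 2 — compute geometric multiplicities via the rank-nullity identity g(λ) = n − rank(A − λI):
  rank(A − (0)·I) = 1, so dim ker(A − (0)·I) = n − 1 = 4

Summary:
  λ = 0: algebraic multiplicity = 5, geometric multiplicity = 4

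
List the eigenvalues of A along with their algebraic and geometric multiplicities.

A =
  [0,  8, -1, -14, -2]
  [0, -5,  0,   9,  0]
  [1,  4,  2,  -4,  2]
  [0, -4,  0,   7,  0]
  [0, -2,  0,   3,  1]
λ = 1: alg = 5, geom = 3

Step 1 — factor the characteristic polynomial to read off the algebraic multiplicities:
  χ_A(x) = (x - 1)^5

Step 2 — compute geometric multiplicities via the rank-nullity identity g(λ) = n − rank(A − λI):
  rank(A − (1)·I) = 2, so dim ker(A − (1)·I) = n − 2 = 3

Summary:
  λ = 1: algebraic multiplicity = 5, geometric multiplicity = 3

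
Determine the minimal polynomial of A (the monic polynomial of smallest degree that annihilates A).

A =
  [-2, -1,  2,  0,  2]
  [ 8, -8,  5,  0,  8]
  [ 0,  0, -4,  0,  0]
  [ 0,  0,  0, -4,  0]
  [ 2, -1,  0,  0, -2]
x^3 + 12*x^2 + 48*x + 64

The characteristic polynomial is χ_A(x) = (x + 4)^5, so the eigenvalues are known. The minimal polynomial is
  m_A(x) = Π_λ (x − λ)^{k_λ}
where k_λ is the size of the *largest* Jordan block for λ (equivalently, the smallest k with (A − λI)^k v = 0 for every generalised eigenvector v of λ).

  λ = -4: largest Jordan block has size 3, contributing (x + 4)^3

So m_A(x) = (x + 4)^3 = x^3 + 12*x^2 + 48*x + 64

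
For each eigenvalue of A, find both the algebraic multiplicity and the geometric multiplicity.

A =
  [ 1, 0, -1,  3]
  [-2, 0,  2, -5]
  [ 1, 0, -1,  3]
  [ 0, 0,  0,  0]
λ = 0: alg = 4, geom = 2

Step 1 — factor the characteristic polynomial to read off the algebraic multiplicities:
  χ_A(x) = x^4

Step 2 — compute geometric multiplicities via the rank-nullity identity g(λ) = n − rank(A − λI):
  rank(A − (0)·I) = 2, so dim ker(A − (0)·I) = n − 2 = 2

Summary:
  λ = 0: algebraic multiplicity = 4, geometric multiplicity = 2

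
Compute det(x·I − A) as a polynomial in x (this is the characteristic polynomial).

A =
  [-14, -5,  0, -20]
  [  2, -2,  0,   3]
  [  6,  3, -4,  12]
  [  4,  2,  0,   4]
x^4 + 16*x^3 + 96*x^2 + 256*x + 256

Expanding det(x·I − A) (e.g. by cofactor expansion or by noting that A is similar to its Jordan form J, which has the same characteristic polynomial as A) gives
  χ_A(x) = x^4 + 16*x^3 + 96*x^2 + 256*x + 256
which factors as (x + 4)^4. The eigenvalues (with algebraic multiplicities) are λ = -4 with multiplicity 4.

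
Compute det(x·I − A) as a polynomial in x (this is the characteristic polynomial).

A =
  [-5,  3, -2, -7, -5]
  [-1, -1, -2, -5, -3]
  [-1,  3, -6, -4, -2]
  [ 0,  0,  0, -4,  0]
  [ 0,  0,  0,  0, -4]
x^5 + 20*x^4 + 160*x^3 + 640*x^2 + 1280*x + 1024

Expanding det(x·I − A) (e.g. by cofactor expansion or by noting that A is similar to its Jordan form J, which has the same characteristic polynomial as A) gives
  χ_A(x) = x^5 + 20*x^4 + 160*x^3 + 640*x^2 + 1280*x + 1024
which factors as (x + 4)^5. The eigenvalues (with algebraic multiplicities) are λ = -4 with multiplicity 5.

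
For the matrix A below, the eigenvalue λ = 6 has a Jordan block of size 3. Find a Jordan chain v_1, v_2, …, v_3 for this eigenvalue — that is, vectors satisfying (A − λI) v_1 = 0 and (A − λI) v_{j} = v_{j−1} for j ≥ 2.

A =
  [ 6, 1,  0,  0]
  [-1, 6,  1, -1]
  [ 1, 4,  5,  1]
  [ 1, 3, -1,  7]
A Jordan chain for λ = 6 of length 3:
v_1 = (-1, 0, -4, -3)ᵀ
v_2 = (0, -1, 1, 1)ᵀ
v_3 = (1, 0, 0, 0)ᵀ

Let N = A − (6)·I. We want v_3 with N^3 v_3 = 0 but N^2 v_3 ≠ 0; then v_{j-1} := N · v_j for j = 3, …, 2.

Pick v_3 = (1, 0, 0, 0)ᵀ.
Then v_2 = N · v_3 = (0, -1, 1, 1)ᵀ.
Then v_1 = N · v_2 = (-1, 0, -4, -3)ᵀ.

Sanity check: (A − (6)·I) v_1 = (0, 0, 0, 0)ᵀ = 0. ✓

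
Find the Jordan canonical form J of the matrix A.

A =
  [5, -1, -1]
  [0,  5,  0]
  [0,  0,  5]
J_2(5) ⊕ J_1(5)

The characteristic polynomial is
  det(x·I − A) = x^3 - 15*x^2 + 75*x - 125 = (x - 5)^3

Eigenvalues and multiplicities (the geometric multiplicity of λ is n − rank(A − λI), which equals the number of Jordan blocks for λ):
  λ = 5: algebraic multiplicity = 3, geometric multiplicity = 2

Determining the block sizes for each eigenvalue:
  λ = 5: 2 blocks summing to 3 forces exactly one block of size 2 and the rest size 1 → block sizes [2, 1]

Assembling the blocks gives a Jordan form
J =
  [5, 1, 0]
  [0, 5, 0]
  [0, 0, 5]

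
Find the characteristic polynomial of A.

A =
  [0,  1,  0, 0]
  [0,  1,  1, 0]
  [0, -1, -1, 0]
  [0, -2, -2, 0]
x^4

Expanding det(x·I − A) (e.g. by cofactor expansion or by noting that A is similar to its Jordan form J, which has the same characteristic polynomial as A) gives
  χ_A(x) = x^4
which factors as x^4. The eigenvalues (with algebraic multiplicities) are λ = 0 with multiplicity 4.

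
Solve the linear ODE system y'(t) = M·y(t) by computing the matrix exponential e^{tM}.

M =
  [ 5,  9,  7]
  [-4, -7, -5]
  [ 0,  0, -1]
e^{tM} =
  [6*t*exp(-t) + exp(-t), 9*t*exp(-t), -3*t^2*exp(-t)/2 + 7*t*exp(-t)]
  [-4*t*exp(-t), -6*t*exp(-t) + exp(-t), t^2*exp(-t) - 5*t*exp(-t)]
  [0, 0, exp(-t)]

Strategy: write M = P · J · P⁻¹ where J is a Jordan canonical form, so e^{tM} = P · e^{tJ} · P⁻¹, and e^{tJ} can be computed block-by-block.

M has Jordan form
J =
  [-1,  1,  0]
  [ 0, -1,  1]
  [ 0,  0, -1]
(up to reordering of blocks).

Per-block formulas:
  For a 3×3 Jordan block J_3(-1): exp(t · J_3(-1)) = e^(-1t)·(I + t·N + (t^2/2)·N^2), where N is the 3×3 nilpotent shift.

After assembling e^{tJ} and conjugating by P, we get:

e^{tM} =
  [6*t*exp(-t) + exp(-t), 9*t*exp(-t), -3*t^2*exp(-t)/2 + 7*t*exp(-t)]
  [-4*t*exp(-t), -6*t*exp(-t) + exp(-t), t^2*exp(-t) - 5*t*exp(-t)]
  [0, 0, exp(-t)]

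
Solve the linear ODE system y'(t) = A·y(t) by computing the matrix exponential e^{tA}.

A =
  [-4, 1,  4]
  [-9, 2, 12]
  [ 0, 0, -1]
e^{tA} =
  [-3*t*exp(-t) + exp(-t), t*exp(-t), 4*t*exp(-t)]
  [-9*t*exp(-t), 3*t*exp(-t) + exp(-t), 12*t*exp(-t)]
  [0, 0, exp(-t)]

Strategy: write A = P · J · P⁻¹ where J is a Jordan canonical form, so e^{tA} = P · e^{tJ} · P⁻¹, and e^{tJ} can be computed block-by-block.

A has Jordan form
J =
  [-1,  1,  0]
  [ 0, -1,  0]
  [ 0,  0, -1]
(up to reordering of blocks).

Per-block formulas:
  For a 2×2 Jordan block J_2(-1): exp(t · J_2(-1)) = e^(-1t)·(I + t·N), where N is the 2×2 nilpotent shift.
  For a 1×1 block at λ = -1: exp(t · [-1]) = [e^(-1t)].

After assembling e^{tJ} and conjugating by P, we get:

e^{tA} =
  [-3*t*exp(-t) + exp(-t), t*exp(-t), 4*t*exp(-t)]
  [-9*t*exp(-t), 3*t*exp(-t) + exp(-t), 12*t*exp(-t)]
  [0, 0, exp(-t)]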